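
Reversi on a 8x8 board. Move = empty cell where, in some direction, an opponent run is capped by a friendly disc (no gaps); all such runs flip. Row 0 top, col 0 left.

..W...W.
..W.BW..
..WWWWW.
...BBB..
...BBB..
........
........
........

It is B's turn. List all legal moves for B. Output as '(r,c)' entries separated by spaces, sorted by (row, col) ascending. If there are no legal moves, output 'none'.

(0,1): flips 2 -> legal
(0,3): no bracket -> illegal
(0,4): no bracket -> illegal
(0,5): flips 2 -> legal
(0,7): no bracket -> illegal
(1,1): flips 1 -> legal
(1,3): flips 2 -> legal
(1,6): flips 2 -> legal
(1,7): flips 1 -> legal
(2,1): no bracket -> illegal
(2,7): no bracket -> illegal
(3,1): no bracket -> illegal
(3,2): flips 1 -> legal
(3,6): flips 1 -> legal
(3,7): no bracket -> illegal

Answer: (0,1) (0,5) (1,1) (1,3) (1,6) (1,7) (3,2) (3,6)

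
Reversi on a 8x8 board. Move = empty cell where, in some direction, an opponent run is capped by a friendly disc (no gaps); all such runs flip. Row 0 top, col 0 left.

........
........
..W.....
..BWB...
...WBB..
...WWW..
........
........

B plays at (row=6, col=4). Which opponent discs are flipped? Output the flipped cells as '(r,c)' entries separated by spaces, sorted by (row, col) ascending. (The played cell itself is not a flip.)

Answer: (5,4)

Derivation:
Dir NW: opp run (5,3), next='.' -> no flip
Dir N: opp run (5,4) capped by B -> flip
Dir NE: opp run (5,5), next='.' -> no flip
Dir W: first cell '.' (not opp) -> no flip
Dir E: first cell '.' (not opp) -> no flip
Dir SW: first cell '.' (not opp) -> no flip
Dir S: first cell '.' (not opp) -> no flip
Dir SE: first cell '.' (not opp) -> no flip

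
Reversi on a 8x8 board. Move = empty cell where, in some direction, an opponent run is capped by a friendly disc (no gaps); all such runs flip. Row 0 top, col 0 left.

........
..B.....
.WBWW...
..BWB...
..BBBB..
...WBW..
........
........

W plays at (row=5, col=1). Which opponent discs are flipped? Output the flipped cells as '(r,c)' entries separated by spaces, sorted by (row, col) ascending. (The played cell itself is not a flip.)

Answer: (4,2)

Derivation:
Dir NW: first cell '.' (not opp) -> no flip
Dir N: first cell '.' (not opp) -> no flip
Dir NE: opp run (4,2) capped by W -> flip
Dir W: first cell '.' (not opp) -> no flip
Dir E: first cell '.' (not opp) -> no flip
Dir SW: first cell '.' (not opp) -> no flip
Dir S: first cell '.' (not opp) -> no flip
Dir SE: first cell '.' (not opp) -> no flip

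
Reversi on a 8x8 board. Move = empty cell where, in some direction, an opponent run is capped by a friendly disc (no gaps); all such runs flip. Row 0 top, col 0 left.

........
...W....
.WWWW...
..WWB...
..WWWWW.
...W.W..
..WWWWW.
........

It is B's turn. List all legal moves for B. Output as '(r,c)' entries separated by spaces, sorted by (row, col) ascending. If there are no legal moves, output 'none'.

(0,2): no bracket -> illegal
(0,3): no bracket -> illegal
(0,4): no bracket -> illegal
(1,0): no bracket -> illegal
(1,1): no bracket -> illegal
(1,2): flips 1 -> legal
(1,4): flips 1 -> legal
(1,5): no bracket -> illegal
(2,0): no bracket -> illegal
(2,5): no bracket -> illegal
(3,0): no bracket -> illegal
(3,1): flips 2 -> legal
(3,5): no bracket -> illegal
(3,6): no bracket -> illegal
(3,7): no bracket -> illegal
(4,1): no bracket -> illegal
(4,7): no bracket -> illegal
(5,1): no bracket -> illegal
(5,2): flips 1 -> legal
(5,4): flips 1 -> legal
(5,6): flips 1 -> legal
(5,7): no bracket -> illegal
(6,1): no bracket -> illegal
(6,7): no bracket -> illegal
(7,1): no bracket -> illegal
(7,2): no bracket -> illegal
(7,3): no bracket -> illegal
(7,4): no bracket -> illegal
(7,5): no bracket -> illegal
(7,6): no bracket -> illegal
(7,7): no bracket -> illegal

Answer: (1,2) (1,4) (3,1) (5,2) (5,4) (5,6)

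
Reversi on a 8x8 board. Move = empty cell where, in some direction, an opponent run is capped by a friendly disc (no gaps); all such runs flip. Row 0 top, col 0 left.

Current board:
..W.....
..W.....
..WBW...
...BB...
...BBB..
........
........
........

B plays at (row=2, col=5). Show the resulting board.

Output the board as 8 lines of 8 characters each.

Answer: ..W.....
..W.....
..WBBB..
...BB...
...BBB..
........
........
........

Derivation:
Place B at (2,5); scan 8 dirs for brackets.
Dir NW: first cell '.' (not opp) -> no flip
Dir N: first cell '.' (not opp) -> no flip
Dir NE: first cell '.' (not opp) -> no flip
Dir W: opp run (2,4) capped by B -> flip
Dir E: first cell '.' (not opp) -> no flip
Dir SW: first cell 'B' (not opp) -> no flip
Dir S: first cell '.' (not opp) -> no flip
Dir SE: first cell '.' (not opp) -> no flip
All flips: (2,4)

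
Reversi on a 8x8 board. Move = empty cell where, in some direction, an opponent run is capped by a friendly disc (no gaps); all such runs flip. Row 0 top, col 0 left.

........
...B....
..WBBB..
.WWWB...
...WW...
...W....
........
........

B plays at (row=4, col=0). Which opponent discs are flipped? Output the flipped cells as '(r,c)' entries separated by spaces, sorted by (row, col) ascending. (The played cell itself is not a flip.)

Dir NW: edge -> no flip
Dir N: first cell '.' (not opp) -> no flip
Dir NE: opp run (3,1) (2,2) capped by B -> flip
Dir W: edge -> no flip
Dir E: first cell '.' (not opp) -> no flip
Dir SW: edge -> no flip
Dir S: first cell '.' (not opp) -> no flip
Dir SE: first cell '.' (not opp) -> no flip

Answer: (2,2) (3,1)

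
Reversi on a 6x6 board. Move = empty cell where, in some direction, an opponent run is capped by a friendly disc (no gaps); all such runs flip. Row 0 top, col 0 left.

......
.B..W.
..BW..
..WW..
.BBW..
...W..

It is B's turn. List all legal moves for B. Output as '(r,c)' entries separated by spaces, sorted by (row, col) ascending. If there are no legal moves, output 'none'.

Answer: (0,5) (2,4) (4,4)

Derivation:
(0,3): no bracket -> illegal
(0,4): no bracket -> illegal
(0,5): flips 3 -> legal
(1,2): no bracket -> illegal
(1,3): no bracket -> illegal
(1,5): no bracket -> illegal
(2,1): no bracket -> illegal
(2,4): flips 2 -> legal
(2,5): no bracket -> illegal
(3,1): no bracket -> illegal
(3,4): no bracket -> illegal
(4,4): flips 2 -> legal
(5,2): no bracket -> illegal
(5,4): no bracket -> illegal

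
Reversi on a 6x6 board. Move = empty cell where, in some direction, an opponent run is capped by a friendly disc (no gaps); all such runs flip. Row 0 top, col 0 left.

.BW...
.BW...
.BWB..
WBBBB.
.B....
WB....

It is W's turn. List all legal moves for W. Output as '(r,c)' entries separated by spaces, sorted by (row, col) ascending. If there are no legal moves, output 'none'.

(0,0): flips 2 -> legal
(1,0): flips 1 -> legal
(1,3): no bracket -> illegal
(1,4): flips 3 -> legal
(2,0): flips 2 -> legal
(2,4): flips 1 -> legal
(2,5): no bracket -> illegal
(3,5): flips 4 -> legal
(4,0): flips 1 -> legal
(4,2): flips 1 -> legal
(4,3): no bracket -> illegal
(4,4): flips 1 -> legal
(4,5): flips 2 -> legal
(5,2): flips 2 -> legal

Answer: (0,0) (1,0) (1,4) (2,0) (2,4) (3,5) (4,0) (4,2) (4,4) (4,5) (5,2)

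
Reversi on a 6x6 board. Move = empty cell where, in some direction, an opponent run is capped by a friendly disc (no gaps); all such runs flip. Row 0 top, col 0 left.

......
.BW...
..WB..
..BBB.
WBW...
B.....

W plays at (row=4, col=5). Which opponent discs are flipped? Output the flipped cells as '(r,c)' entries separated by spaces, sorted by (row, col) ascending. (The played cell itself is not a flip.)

Answer: (2,3) (3,4)

Derivation:
Dir NW: opp run (3,4) (2,3) capped by W -> flip
Dir N: first cell '.' (not opp) -> no flip
Dir NE: edge -> no flip
Dir W: first cell '.' (not opp) -> no flip
Dir E: edge -> no flip
Dir SW: first cell '.' (not opp) -> no flip
Dir S: first cell '.' (not opp) -> no flip
Dir SE: edge -> no flip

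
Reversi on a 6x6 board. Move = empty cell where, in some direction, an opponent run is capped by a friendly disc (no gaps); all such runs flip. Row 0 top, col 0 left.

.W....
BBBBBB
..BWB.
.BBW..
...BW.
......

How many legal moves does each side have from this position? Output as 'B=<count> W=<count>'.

Answer: B=4 W=9

Derivation:
-- B to move --
(0,0): no bracket -> illegal
(0,2): no bracket -> illegal
(3,4): flips 2 -> legal
(3,5): no bracket -> illegal
(4,2): flips 1 -> legal
(4,5): flips 1 -> legal
(5,3): no bracket -> illegal
(5,4): no bracket -> illegal
(5,5): flips 2 -> legal
B mobility = 4
-- W to move --
(0,0): flips 2 -> legal
(0,2): no bracket -> illegal
(0,3): flips 1 -> legal
(0,4): no bracket -> illegal
(0,5): flips 1 -> legal
(2,0): no bracket -> illegal
(2,1): flips 2 -> legal
(2,5): flips 1 -> legal
(3,0): flips 2 -> legal
(3,4): no bracket -> illegal
(3,5): no bracket -> illegal
(4,0): no bracket -> illegal
(4,1): flips 1 -> legal
(4,2): flips 1 -> legal
(5,2): no bracket -> illegal
(5,3): flips 1 -> legal
(5,4): no bracket -> illegal
W mobility = 9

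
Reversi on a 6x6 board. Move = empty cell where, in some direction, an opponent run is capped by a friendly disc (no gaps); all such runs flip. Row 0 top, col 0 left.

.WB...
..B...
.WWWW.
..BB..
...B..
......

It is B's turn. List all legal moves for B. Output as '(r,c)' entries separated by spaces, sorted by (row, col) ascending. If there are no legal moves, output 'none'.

(0,0): flips 1 -> legal
(1,0): flips 1 -> legal
(1,1): flips 1 -> legal
(1,3): flips 1 -> legal
(1,4): flips 1 -> legal
(1,5): flips 1 -> legal
(2,0): no bracket -> illegal
(2,5): no bracket -> illegal
(3,0): flips 1 -> legal
(3,1): no bracket -> illegal
(3,4): flips 1 -> legal
(3,5): no bracket -> illegal

Answer: (0,0) (1,0) (1,1) (1,3) (1,4) (1,5) (3,0) (3,4)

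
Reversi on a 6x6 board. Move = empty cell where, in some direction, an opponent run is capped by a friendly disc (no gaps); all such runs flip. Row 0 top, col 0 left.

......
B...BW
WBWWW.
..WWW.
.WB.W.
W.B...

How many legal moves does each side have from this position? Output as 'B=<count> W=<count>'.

-- B to move --
(0,4): no bracket -> illegal
(0,5): no bracket -> illegal
(1,1): no bracket -> illegal
(1,2): flips 2 -> legal
(1,3): no bracket -> illegal
(2,5): flips 3 -> legal
(3,0): flips 2 -> legal
(3,1): no bracket -> illegal
(3,5): no bracket -> illegal
(4,0): flips 1 -> legal
(4,3): flips 1 -> legal
(4,5): no bracket -> illegal
(5,1): no bracket -> illegal
(5,3): no bracket -> illegal
(5,4): flips 3 -> legal
(5,5): no bracket -> illegal
B mobility = 6
-- W to move --
(0,0): flips 1 -> legal
(0,1): no bracket -> illegal
(0,3): no bracket -> illegal
(0,4): flips 1 -> legal
(0,5): flips 1 -> legal
(1,1): no bracket -> illegal
(1,2): no bracket -> illegal
(1,3): flips 1 -> legal
(2,5): no bracket -> illegal
(3,0): no bracket -> illegal
(3,1): no bracket -> illegal
(4,3): flips 1 -> legal
(5,1): flips 1 -> legal
(5,3): no bracket -> illegal
W mobility = 6

Answer: B=6 W=6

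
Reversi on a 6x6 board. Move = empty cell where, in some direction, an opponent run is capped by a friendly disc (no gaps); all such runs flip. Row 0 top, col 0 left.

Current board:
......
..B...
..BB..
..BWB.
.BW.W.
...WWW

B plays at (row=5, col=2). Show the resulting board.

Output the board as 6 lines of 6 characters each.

Answer: ......
..B...
..BB..
..BWB.
.BB.W.
..BWWW

Derivation:
Place B at (5,2); scan 8 dirs for brackets.
Dir NW: first cell 'B' (not opp) -> no flip
Dir N: opp run (4,2) capped by B -> flip
Dir NE: first cell '.' (not opp) -> no flip
Dir W: first cell '.' (not opp) -> no flip
Dir E: opp run (5,3) (5,4) (5,5), next=edge -> no flip
Dir SW: edge -> no flip
Dir S: edge -> no flip
Dir SE: edge -> no flip
All flips: (4,2)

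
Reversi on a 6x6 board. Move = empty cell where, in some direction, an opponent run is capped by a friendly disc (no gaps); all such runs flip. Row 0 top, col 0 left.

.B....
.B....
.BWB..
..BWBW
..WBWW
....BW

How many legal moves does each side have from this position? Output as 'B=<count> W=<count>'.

-- B to move --
(1,2): flips 1 -> legal
(1,3): no bracket -> illegal
(2,4): no bracket -> illegal
(2,5): no bracket -> illegal
(3,1): no bracket -> illegal
(4,1): flips 1 -> legal
(5,1): no bracket -> illegal
(5,2): flips 1 -> legal
(5,3): no bracket -> illegal
B mobility = 3
-- W to move --
(0,0): flips 1 -> legal
(0,2): no bracket -> illegal
(1,0): no bracket -> illegal
(1,2): flips 2 -> legal
(1,3): flips 1 -> legal
(1,4): no bracket -> illegal
(2,0): flips 1 -> legal
(2,4): flips 2 -> legal
(2,5): no bracket -> illegal
(3,0): no bracket -> illegal
(3,1): flips 1 -> legal
(4,1): no bracket -> illegal
(5,2): no bracket -> illegal
(5,3): flips 2 -> legal
W mobility = 7

Answer: B=3 W=7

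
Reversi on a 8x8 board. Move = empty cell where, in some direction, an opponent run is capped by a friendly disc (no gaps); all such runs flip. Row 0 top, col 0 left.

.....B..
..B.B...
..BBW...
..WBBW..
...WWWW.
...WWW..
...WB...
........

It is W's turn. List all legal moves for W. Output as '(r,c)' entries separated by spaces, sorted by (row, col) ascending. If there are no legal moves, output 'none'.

(0,1): flips 3 -> legal
(0,2): flips 2 -> legal
(0,3): no bracket -> illegal
(0,4): flips 1 -> legal
(0,6): no bracket -> illegal
(1,1): flips 2 -> legal
(1,3): flips 2 -> legal
(1,5): no bracket -> illegal
(1,6): no bracket -> illegal
(2,1): flips 2 -> legal
(2,5): flips 1 -> legal
(3,1): no bracket -> illegal
(4,2): flips 1 -> legal
(6,5): flips 1 -> legal
(7,3): flips 1 -> legal
(7,4): flips 1 -> legal
(7,5): flips 1 -> legal

Answer: (0,1) (0,2) (0,4) (1,1) (1,3) (2,1) (2,5) (4,2) (6,5) (7,3) (7,4) (7,5)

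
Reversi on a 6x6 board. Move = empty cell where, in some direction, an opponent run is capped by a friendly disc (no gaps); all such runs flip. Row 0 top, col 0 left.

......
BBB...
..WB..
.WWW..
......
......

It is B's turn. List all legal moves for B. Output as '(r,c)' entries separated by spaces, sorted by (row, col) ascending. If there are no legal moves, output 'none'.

Answer: (2,1) (4,1) (4,2) (4,3) (4,4)

Derivation:
(1,3): no bracket -> illegal
(2,0): no bracket -> illegal
(2,1): flips 1 -> legal
(2,4): no bracket -> illegal
(3,0): no bracket -> illegal
(3,4): no bracket -> illegal
(4,0): no bracket -> illegal
(4,1): flips 1 -> legal
(4,2): flips 2 -> legal
(4,3): flips 1 -> legal
(4,4): flips 2 -> legal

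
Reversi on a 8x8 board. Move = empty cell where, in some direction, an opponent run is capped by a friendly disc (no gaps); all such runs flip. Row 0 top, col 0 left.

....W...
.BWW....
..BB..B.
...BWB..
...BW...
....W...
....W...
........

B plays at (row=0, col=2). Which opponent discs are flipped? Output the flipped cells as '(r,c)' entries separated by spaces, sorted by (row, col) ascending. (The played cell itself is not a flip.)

Answer: (1,2)

Derivation:
Dir NW: edge -> no flip
Dir N: edge -> no flip
Dir NE: edge -> no flip
Dir W: first cell '.' (not opp) -> no flip
Dir E: first cell '.' (not opp) -> no flip
Dir SW: first cell 'B' (not opp) -> no flip
Dir S: opp run (1,2) capped by B -> flip
Dir SE: opp run (1,3), next='.' -> no flip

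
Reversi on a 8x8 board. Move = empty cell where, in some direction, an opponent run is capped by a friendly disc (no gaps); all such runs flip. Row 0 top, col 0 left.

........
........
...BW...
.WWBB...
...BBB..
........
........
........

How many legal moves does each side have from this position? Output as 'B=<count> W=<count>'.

-- B to move --
(1,3): no bracket -> illegal
(1,4): flips 1 -> legal
(1,5): flips 1 -> legal
(2,0): no bracket -> illegal
(2,1): flips 1 -> legal
(2,2): no bracket -> illegal
(2,5): flips 1 -> legal
(3,0): flips 2 -> legal
(3,5): no bracket -> illegal
(4,0): no bracket -> illegal
(4,1): flips 1 -> legal
(4,2): no bracket -> illegal
B mobility = 6
-- W to move --
(1,2): no bracket -> illegal
(1,3): no bracket -> illegal
(1,4): flips 1 -> legal
(2,2): flips 1 -> legal
(2,5): no bracket -> illegal
(3,5): flips 2 -> legal
(3,6): no bracket -> illegal
(4,2): flips 1 -> legal
(4,6): no bracket -> illegal
(5,2): no bracket -> illegal
(5,3): no bracket -> illegal
(5,4): flips 3 -> legal
(5,5): no bracket -> illegal
(5,6): no bracket -> illegal
W mobility = 5

Answer: B=6 W=5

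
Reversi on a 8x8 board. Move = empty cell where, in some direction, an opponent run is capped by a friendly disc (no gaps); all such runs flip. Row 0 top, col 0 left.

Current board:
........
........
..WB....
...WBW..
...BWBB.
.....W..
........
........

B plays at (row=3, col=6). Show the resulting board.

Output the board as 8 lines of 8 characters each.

Answer: ........
........
..WB....
...WBBB.
...BWBB.
.....W..
........
........

Derivation:
Place B at (3,6); scan 8 dirs for brackets.
Dir NW: first cell '.' (not opp) -> no flip
Dir N: first cell '.' (not opp) -> no flip
Dir NE: first cell '.' (not opp) -> no flip
Dir W: opp run (3,5) capped by B -> flip
Dir E: first cell '.' (not opp) -> no flip
Dir SW: first cell 'B' (not opp) -> no flip
Dir S: first cell 'B' (not opp) -> no flip
Dir SE: first cell '.' (not opp) -> no flip
All flips: (3,5)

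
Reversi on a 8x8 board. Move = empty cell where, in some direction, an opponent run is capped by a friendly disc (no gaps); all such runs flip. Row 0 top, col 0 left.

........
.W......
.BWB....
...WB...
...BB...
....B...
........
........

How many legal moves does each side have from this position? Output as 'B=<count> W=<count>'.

Answer: B=3 W=7

Derivation:
-- B to move --
(0,0): flips 3 -> legal
(0,1): flips 1 -> legal
(0,2): no bracket -> illegal
(1,0): no bracket -> illegal
(1,2): no bracket -> illegal
(1,3): no bracket -> illegal
(2,0): no bracket -> illegal
(2,4): no bracket -> illegal
(3,1): no bracket -> illegal
(3,2): flips 1 -> legal
(4,2): no bracket -> illegal
B mobility = 3
-- W to move --
(1,0): no bracket -> illegal
(1,2): no bracket -> illegal
(1,3): flips 1 -> legal
(1,4): no bracket -> illegal
(2,0): flips 1 -> legal
(2,4): flips 1 -> legal
(2,5): no bracket -> illegal
(3,0): no bracket -> illegal
(3,1): flips 1 -> legal
(3,2): no bracket -> illegal
(3,5): flips 1 -> legal
(4,2): no bracket -> illegal
(4,5): no bracket -> illegal
(5,2): no bracket -> illegal
(5,3): flips 1 -> legal
(5,5): flips 1 -> legal
(6,3): no bracket -> illegal
(6,4): no bracket -> illegal
(6,5): no bracket -> illegal
W mobility = 7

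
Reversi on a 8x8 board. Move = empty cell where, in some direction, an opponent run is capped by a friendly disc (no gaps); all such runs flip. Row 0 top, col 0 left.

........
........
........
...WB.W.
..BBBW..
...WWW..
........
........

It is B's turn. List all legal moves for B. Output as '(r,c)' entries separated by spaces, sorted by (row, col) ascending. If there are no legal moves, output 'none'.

(2,2): flips 1 -> legal
(2,3): flips 1 -> legal
(2,4): flips 1 -> legal
(2,5): no bracket -> illegal
(2,6): no bracket -> illegal
(2,7): no bracket -> illegal
(3,2): flips 1 -> legal
(3,5): no bracket -> illegal
(3,7): no bracket -> illegal
(4,6): flips 1 -> legal
(4,7): no bracket -> illegal
(5,2): no bracket -> illegal
(5,6): flips 1 -> legal
(6,2): flips 1 -> legal
(6,3): flips 1 -> legal
(6,4): flips 2 -> legal
(6,5): flips 1 -> legal
(6,6): flips 1 -> legal

Answer: (2,2) (2,3) (2,4) (3,2) (4,6) (5,6) (6,2) (6,3) (6,4) (6,5) (6,6)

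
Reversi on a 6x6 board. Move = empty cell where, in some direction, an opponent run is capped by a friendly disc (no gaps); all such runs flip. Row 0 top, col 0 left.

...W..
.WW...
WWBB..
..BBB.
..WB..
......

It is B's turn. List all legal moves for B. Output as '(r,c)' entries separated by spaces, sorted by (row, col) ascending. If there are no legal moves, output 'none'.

(0,0): flips 1 -> legal
(0,1): flips 1 -> legal
(0,2): flips 1 -> legal
(0,4): no bracket -> illegal
(1,0): flips 1 -> legal
(1,3): no bracket -> illegal
(1,4): no bracket -> illegal
(3,0): no bracket -> illegal
(3,1): no bracket -> illegal
(4,1): flips 1 -> legal
(5,1): flips 1 -> legal
(5,2): flips 1 -> legal
(5,3): no bracket -> illegal

Answer: (0,0) (0,1) (0,2) (1,0) (4,1) (5,1) (5,2)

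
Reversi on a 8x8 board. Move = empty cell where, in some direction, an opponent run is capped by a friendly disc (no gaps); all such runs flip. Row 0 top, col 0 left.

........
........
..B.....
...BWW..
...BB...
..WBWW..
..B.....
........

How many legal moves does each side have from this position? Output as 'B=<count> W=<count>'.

-- B to move --
(2,3): no bracket -> illegal
(2,4): flips 1 -> legal
(2,5): flips 1 -> legal
(2,6): flips 1 -> legal
(3,6): flips 2 -> legal
(4,1): no bracket -> illegal
(4,2): flips 1 -> legal
(4,5): no bracket -> illegal
(4,6): no bracket -> illegal
(5,1): flips 1 -> legal
(5,6): flips 2 -> legal
(6,1): flips 1 -> legal
(6,3): no bracket -> illegal
(6,4): flips 1 -> legal
(6,5): flips 1 -> legal
(6,6): flips 1 -> legal
B mobility = 11
-- W to move --
(1,1): flips 3 -> legal
(1,2): no bracket -> illegal
(1,3): no bracket -> illegal
(2,1): no bracket -> illegal
(2,3): no bracket -> illegal
(2,4): no bracket -> illegal
(3,1): no bracket -> illegal
(3,2): flips 2 -> legal
(4,2): no bracket -> illegal
(4,5): no bracket -> illegal
(5,1): no bracket -> illegal
(6,1): no bracket -> illegal
(6,3): no bracket -> illegal
(6,4): no bracket -> illegal
(7,1): flips 3 -> legal
(7,2): flips 1 -> legal
(7,3): no bracket -> illegal
W mobility = 4

Answer: B=11 W=4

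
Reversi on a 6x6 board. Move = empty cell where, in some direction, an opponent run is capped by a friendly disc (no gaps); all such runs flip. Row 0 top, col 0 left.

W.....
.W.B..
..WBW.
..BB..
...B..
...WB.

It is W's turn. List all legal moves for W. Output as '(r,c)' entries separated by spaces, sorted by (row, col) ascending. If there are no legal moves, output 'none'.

(0,2): flips 1 -> legal
(0,3): flips 4 -> legal
(0,4): flips 1 -> legal
(1,2): no bracket -> illegal
(1,4): no bracket -> illegal
(2,1): no bracket -> illegal
(3,1): no bracket -> illegal
(3,4): no bracket -> illegal
(4,1): no bracket -> illegal
(4,2): flips 2 -> legal
(4,4): flips 1 -> legal
(4,5): no bracket -> illegal
(5,2): no bracket -> illegal
(5,5): flips 1 -> legal

Answer: (0,2) (0,3) (0,4) (4,2) (4,4) (5,5)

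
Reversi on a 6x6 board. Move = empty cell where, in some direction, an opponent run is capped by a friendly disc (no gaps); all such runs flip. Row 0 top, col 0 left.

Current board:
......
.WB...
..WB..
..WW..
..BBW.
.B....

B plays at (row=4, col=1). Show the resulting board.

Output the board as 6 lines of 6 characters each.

Place B at (4,1); scan 8 dirs for brackets.
Dir NW: first cell '.' (not opp) -> no flip
Dir N: first cell '.' (not opp) -> no flip
Dir NE: opp run (3,2) capped by B -> flip
Dir W: first cell '.' (not opp) -> no flip
Dir E: first cell 'B' (not opp) -> no flip
Dir SW: first cell '.' (not opp) -> no flip
Dir S: first cell 'B' (not opp) -> no flip
Dir SE: first cell '.' (not opp) -> no flip
All flips: (3,2)

Answer: ......
.WB...
..WB..
..BW..
.BBBW.
.B....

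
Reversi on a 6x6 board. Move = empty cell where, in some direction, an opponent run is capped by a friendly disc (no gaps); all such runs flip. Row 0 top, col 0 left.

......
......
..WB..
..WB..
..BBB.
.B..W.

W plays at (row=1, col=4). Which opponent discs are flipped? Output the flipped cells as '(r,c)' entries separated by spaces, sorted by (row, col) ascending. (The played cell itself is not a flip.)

Dir NW: first cell '.' (not opp) -> no flip
Dir N: first cell '.' (not opp) -> no flip
Dir NE: first cell '.' (not opp) -> no flip
Dir W: first cell '.' (not opp) -> no flip
Dir E: first cell '.' (not opp) -> no flip
Dir SW: opp run (2,3) capped by W -> flip
Dir S: first cell '.' (not opp) -> no flip
Dir SE: first cell '.' (not opp) -> no flip

Answer: (2,3)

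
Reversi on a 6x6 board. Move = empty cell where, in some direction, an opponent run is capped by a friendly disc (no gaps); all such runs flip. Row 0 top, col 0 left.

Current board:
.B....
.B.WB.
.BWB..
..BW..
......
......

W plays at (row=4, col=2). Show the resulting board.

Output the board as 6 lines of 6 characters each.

Answer: .B....
.B.WB.
.BWB..
..WW..
..W...
......

Derivation:
Place W at (4,2); scan 8 dirs for brackets.
Dir NW: first cell '.' (not opp) -> no flip
Dir N: opp run (3,2) capped by W -> flip
Dir NE: first cell 'W' (not opp) -> no flip
Dir W: first cell '.' (not opp) -> no flip
Dir E: first cell '.' (not opp) -> no flip
Dir SW: first cell '.' (not opp) -> no flip
Dir S: first cell '.' (not opp) -> no flip
Dir SE: first cell '.' (not opp) -> no flip
All flips: (3,2)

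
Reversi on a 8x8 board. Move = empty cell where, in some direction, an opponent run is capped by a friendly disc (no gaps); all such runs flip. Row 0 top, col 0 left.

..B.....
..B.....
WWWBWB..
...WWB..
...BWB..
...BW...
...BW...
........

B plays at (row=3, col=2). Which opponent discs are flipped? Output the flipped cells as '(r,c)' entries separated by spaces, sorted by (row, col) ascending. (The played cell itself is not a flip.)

Answer: (2,2) (3,3) (3,4)

Derivation:
Dir NW: opp run (2,1), next='.' -> no flip
Dir N: opp run (2,2) capped by B -> flip
Dir NE: first cell 'B' (not opp) -> no flip
Dir W: first cell '.' (not opp) -> no flip
Dir E: opp run (3,3) (3,4) capped by B -> flip
Dir SW: first cell '.' (not opp) -> no flip
Dir S: first cell '.' (not opp) -> no flip
Dir SE: first cell 'B' (not opp) -> no flip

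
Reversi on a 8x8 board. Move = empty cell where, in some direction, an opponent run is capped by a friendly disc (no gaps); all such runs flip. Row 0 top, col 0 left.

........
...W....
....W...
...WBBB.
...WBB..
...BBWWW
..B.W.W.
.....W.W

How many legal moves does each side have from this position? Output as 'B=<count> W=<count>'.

Answer: B=10 W=8

Derivation:
-- B to move --
(0,2): flips 2 -> legal
(0,3): no bracket -> illegal
(0,4): no bracket -> illegal
(1,2): no bracket -> illegal
(1,4): flips 1 -> legal
(1,5): no bracket -> illegal
(2,2): flips 1 -> legal
(2,3): flips 2 -> legal
(2,5): no bracket -> illegal
(3,2): flips 2 -> legal
(4,2): flips 1 -> legal
(4,6): no bracket -> illegal
(4,7): no bracket -> illegal
(5,2): flips 1 -> legal
(6,3): no bracket -> illegal
(6,5): flips 1 -> legal
(6,7): flips 1 -> legal
(7,3): no bracket -> illegal
(7,4): flips 1 -> legal
(7,6): no bracket -> illegal
B mobility = 10
-- W to move --
(2,3): flips 2 -> legal
(2,5): flips 3 -> legal
(2,6): no bracket -> illegal
(2,7): no bracket -> illegal
(3,7): flips 3 -> legal
(4,2): flips 1 -> legal
(4,6): flips 3 -> legal
(4,7): no bracket -> illegal
(5,1): no bracket -> illegal
(5,2): flips 2 -> legal
(6,1): no bracket -> illegal
(6,3): flips 1 -> legal
(6,5): flips 1 -> legal
(7,1): no bracket -> illegal
(7,2): no bracket -> illegal
(7,3): no bracket -> illegal
W mobility = 8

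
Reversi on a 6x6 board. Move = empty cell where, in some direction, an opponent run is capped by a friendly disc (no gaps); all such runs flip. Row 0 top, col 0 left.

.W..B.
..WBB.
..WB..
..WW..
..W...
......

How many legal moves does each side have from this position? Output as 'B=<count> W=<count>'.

Answer: B=5 W=5

Derivation:
-- B to move --
(0,0): no bracket -> illegal
(0,2): no bracket -> illegal
(0,3): no bracket -> illegal
(1,0): no bracket -> illegal
(1,1): flips 1 -> legal
(2,1): flips 1 -> legal
(2,4): no bracket -> illegal
(3,1): flips 1 -> legal
(3,4): no bracket -> illegal
(4,1): flips 1 -> legal
(4,3): flips 1 -> legal
(4,4): no bracket -> illegal
(5,1): no bracket -> illegal
(5,2): no bracket -> illegal
(5,3): no bracket -> illegal
B mobility = 5
-- W to move --
(0,2): no bracket -> illegal
(0,3): flips 2 -> legal
(0,5): flips 2 -> legal
(1,5): flips 2 -> legal
(2,4): flips 1 -> legal
(2,5): no bracket -> illegal
(3,4): flips 1 -> legal
W mobility = 5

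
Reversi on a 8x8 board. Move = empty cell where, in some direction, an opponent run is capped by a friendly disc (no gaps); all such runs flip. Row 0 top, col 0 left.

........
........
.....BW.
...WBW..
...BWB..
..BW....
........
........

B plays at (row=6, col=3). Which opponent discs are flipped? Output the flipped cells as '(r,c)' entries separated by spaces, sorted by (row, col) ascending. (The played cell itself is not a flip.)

Answer: (5,3)

Derivation:
Dir NW: first cell 'B' (not opp) -> no flip
Dir N: opp run (5,3) capped by B -> flip
Dir NE: first cell '.' (not opp) -> no flip
Dir W: first cell '.' (not opp) -> no flip
Dir E: first cell '.' (not opp) -> no flip
Dir SW: first cell '.' (not opp) -> no flip
Dir S: first cell '.' (not opp) -> no flip
Dir SE: first cell '.' (not opp) -> no flip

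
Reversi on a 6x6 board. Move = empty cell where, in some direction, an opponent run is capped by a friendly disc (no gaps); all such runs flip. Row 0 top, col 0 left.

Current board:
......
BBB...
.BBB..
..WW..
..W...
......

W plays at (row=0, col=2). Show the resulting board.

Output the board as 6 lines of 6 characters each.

Answer: ..W...
BBW...
.BWB..
..WW..
..W...
......

Derivation:
Place W at (0,2); scan 8 dirs for brackets.
Dir NW: edge -> no flip
Dir N: edge -> no flip
Dir NE: edge -> no flip
Dir W: first cell '.' (not opp) -> no flip
Dir E: first cell '.' (not opp) -> no flip
Dir SW: opp run (1,1), next='.' -> no flip
Dir S: opp run (1,2) (2,2) capped by W -> flip
Dir SE: first cell '.' (not opp) -> no flip
All flips: (1,2) (2,2)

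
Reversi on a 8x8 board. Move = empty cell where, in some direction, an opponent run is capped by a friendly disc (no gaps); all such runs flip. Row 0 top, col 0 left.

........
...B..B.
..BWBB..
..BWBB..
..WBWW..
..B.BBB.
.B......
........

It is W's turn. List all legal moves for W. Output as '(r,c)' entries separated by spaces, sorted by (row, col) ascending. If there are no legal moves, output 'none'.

(0,2): no bracket -> illegal
(0,3): flips 1 -> legal
(0,4): no bracket -> illegal
(0,5): no bracket -> illegal
(0,6): no bracket -> illegal
(0,7): no bracket -> illegal
(1,1): flips 1 -> legal
(1,2): flips 2 -> legal
(1,4): flips 2 -> legal
(1,5): flips 3 -> legal
(1,7): no bracket -> illegal
(2,1): flips 1 -> legal
(2,6): flips 3 -> legal
(2,7): no bracket -> illegal
(3,1): flips 1 -> legal
(3,6): flips 2 -> legal
(4,1): flips 1 -> legal
(4,6): no bracket -> illegal
(4,7): no bracket -> illegal
(5,0): no bracket -> illegal
(5,1): no bracket -> illegal
(5,3): flips 1 -> legal
(5,7): no bracket -> illegal
(6,0): no bracket -> illegal
(6,2): flips 1 -> legal
(6,3): flips 1 -> legal
(6,4): flips 1 -> legal
(6,5): flips 1 -> legal
(6,6): flips 1 -> legal
(6,7): flips 1 -> legal
(7,0): no bracket -> illegal
(7,1): no bracket -> illegal
(7,2): no bracket -> illegal

Answer: (0,3) (1,1) (1,2) (1,4) (1,5) (2,1) (2,6) (3,1) (3,6) (4,1) (5,3) (6,2) (6,3) (6,4) (6,5) (6,6) (6,7)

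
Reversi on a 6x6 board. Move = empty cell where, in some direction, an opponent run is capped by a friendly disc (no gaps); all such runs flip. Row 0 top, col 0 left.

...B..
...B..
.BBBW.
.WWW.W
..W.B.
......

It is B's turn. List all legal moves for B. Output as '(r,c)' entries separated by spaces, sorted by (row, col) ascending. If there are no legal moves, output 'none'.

Answer: (2,5) (4,0) (4,1) (4,3) (5,2)

Derivation:
(1,4): no bracket -> illegal
(1,5): no bracket -> illegal
(2,0): no bracket -> illegal
(2,5): flips 1 -> legal
(3,0): no bracket -> illegal
(3,4): no bracket -> illegal
(4,0): flips 1 -> legal
(4,1): flips 2 -> legal
(4,3): flips 2 -> legal
(4,5): no bracket -> illegal
(5,1): no bracket -> illegal
(5,2): flips 2 -> legal
(5,3): no bracket -> illegal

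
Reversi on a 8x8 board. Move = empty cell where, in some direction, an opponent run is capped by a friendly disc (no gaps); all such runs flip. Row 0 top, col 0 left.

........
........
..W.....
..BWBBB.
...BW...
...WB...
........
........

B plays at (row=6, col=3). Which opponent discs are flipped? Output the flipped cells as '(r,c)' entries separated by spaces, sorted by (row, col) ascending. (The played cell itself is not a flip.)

Dir NW: first cell '.' (not opp) -> no flip
Dir N: opp run (5,3) capped by B -> flip
Dir NE: first cell 'B' (not opp) -> no flip
Dir W: first cell '.' (not opp) -> no flip
Dir E: first cell '.' (not opp) -> no flip
Dir SW: first cell '.' (not opp) -> no flip
Dir S: first cell '.' (not opp) -> no flip
Dir SE: first cell '.' (not opp) -> no flip

Answer: (5,3)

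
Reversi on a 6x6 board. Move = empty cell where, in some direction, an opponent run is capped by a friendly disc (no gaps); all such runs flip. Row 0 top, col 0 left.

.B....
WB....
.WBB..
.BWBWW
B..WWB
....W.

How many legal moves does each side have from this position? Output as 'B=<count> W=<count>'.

-- B to move --
(0,0): no bracket -> illegal
(1,2): no bracket -> illegal
(2,0): flips 1 -> legal
(2,4): no bracket -> illegal
(2,5): flips 1 -> legal
(3,0): no bracket -> illegal
(4,1): flips 1 -> legal
(4,2): flips 3 -> legal
(5,2): no bracket -> illegal
(5,3): flips 1 -> legal
(5,5): flips 1 -> legal
B mobility = 6
-- W to move --
(0,0): flips 3 -> legal
(0,2): no bracket -> illegal
(1,2): flips 3 -> legal
(1,3): flips 2 -> legal
(1,4): flips 1 -> legal
(2,0): no bracket -> illegal
(2,4): flips 2 -> legal
(3,0): flips 1 -> legal
(4,1): flips 1 -> legal
(4,2): no bracket -> illegal
(5,0): no bracket -> illegal
(5,1): no bracket -> illegal
(5,5): flips 1 -> legal
W mobility = 8

Answer: B=6 W=8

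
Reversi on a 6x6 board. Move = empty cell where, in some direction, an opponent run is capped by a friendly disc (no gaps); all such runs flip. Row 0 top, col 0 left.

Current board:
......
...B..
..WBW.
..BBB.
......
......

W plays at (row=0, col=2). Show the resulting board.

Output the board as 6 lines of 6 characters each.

Place W at (0,2); scan 8 dirs for brackets.
Dir NW: edge -> no flip
Dir N: edge -> no flip
Dir NE: edge -> no flip
Dir W: first cell '.' (not opp) -> no flip
Dir E: first cell '.' (not opp) -> no flip
Dir SW: first cell '.' (not opp) -> no flip
Dir S: first cell '.' (not opp) -> no flip
Dir SE: opp run (1,3) capped by W -> flip
All flips: (1,3)

Answer: ..W...
...W..
..WBW.
..BBB.
......
......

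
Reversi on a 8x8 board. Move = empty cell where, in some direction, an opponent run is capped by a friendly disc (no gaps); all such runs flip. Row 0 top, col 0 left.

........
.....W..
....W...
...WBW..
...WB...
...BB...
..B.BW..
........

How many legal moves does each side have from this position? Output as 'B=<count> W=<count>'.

-- B to move --
(0,4): no bracket -> illegal
(0,5): no bracket -> illegal
(0,6): no bracket -> illegal
(1,3): no bracket -> illegal
(1,4): flips 1 -> legal
(1,6): no bracket -> illegal
(2,2): flips 1 -> legal
(2,3): flips 2 -> legal
(2,5): no bracket -> illegal
(2,6): flips 1 -> legal
(3,2): flips 2 -> legal
(3,6): flips 1 -> legal
(4,2): flips 1 -> legal
(4,5): no bracket -> illegal
(4,6): no bracket -> illegal
(5,2): flips 1 -> legal
(5,5): no bracket -> illegal
(5,6): no bracket -> illegal
(6,6): flips 1 -> legal
(7,4): no bracket -> illegal
(7,5): no bracket -> illegal
(7,6): flips 1 -> legal
B mobility = 10
-- W to move --
(2,3): no bracket -> illegal
(2,5): flips 1 -> legal
(4,2): no bracket -> illegal
(4,5): flips 1 -> legal
(5,1): no bracket -> illegal
(5,2): no bracket -> illegal
(5,5): flips 1 -> legal
(6,1): no bracket -> illegal
(6,3): flips 2 -> legal
(7,1): flips 3 -> legal
(7,2): no bracket -> illegal
(7,3): no bracket -> illegal
(7,4): flips 4 -> legal
(7,5): no bracket -> illegal
W mobility = 6

Answer: B=10 W=6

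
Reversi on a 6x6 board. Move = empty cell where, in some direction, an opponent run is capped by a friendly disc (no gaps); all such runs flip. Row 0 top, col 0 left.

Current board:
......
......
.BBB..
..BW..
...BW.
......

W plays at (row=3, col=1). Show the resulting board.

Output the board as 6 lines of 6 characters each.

Place W at (3,1); scan 8 dirs for brackets.
Dir NW: first cell '.' (not opp) -> no flip
Dir N: opp run (2,1), next='.' -> no flip
Dir NE: opp run (2,2), next='.' -> no flip
Dir W: first cell '.' (not opp) -> no flip
Dir E: opp run (3,2) capped by W -> flip
Dir SW: first cell '.' (not opp) -> no flip
Dir S: first cell '.' (not opp) -> no flip
Dir SE: first cell '.' (not opp) -> no flip
All flips: (3,2)

Answer: ......
......
.BBB..
.WWW..
...BW.
......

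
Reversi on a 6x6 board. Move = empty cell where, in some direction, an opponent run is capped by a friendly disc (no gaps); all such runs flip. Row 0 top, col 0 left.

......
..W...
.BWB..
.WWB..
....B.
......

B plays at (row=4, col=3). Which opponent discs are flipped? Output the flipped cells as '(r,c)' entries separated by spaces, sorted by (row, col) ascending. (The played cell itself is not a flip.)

Dir NW: opp run (3,2) capped by B -> flip
Dir N: first cell 'B' (not opp) -> no flip
Dir NE: first cell '.' (not opp) -> no flip
Dir W: first cell '.' (not opp) -> no flip
Dir E: first cell 'B' (not opp) -> no flip
Dir SW: first cell '.' (not opp) -> no flip
Dir S: first cell '.' (not opp) -> no flip
Dir SE: first cell '.' (not opp) -> no flip

Answer: (3,2)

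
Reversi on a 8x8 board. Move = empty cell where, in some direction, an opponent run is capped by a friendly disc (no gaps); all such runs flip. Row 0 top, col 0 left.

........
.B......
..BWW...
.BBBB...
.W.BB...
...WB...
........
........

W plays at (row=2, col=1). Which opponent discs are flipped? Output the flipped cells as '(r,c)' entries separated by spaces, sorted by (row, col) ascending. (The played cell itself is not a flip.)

Answer: (2,2) (3,1)

Derivation:
Dir NW: first cell '.' (not opp) -> no flip
Dir N: opp run (1,1), next='.' -> no flip
Dir NE: first cell '.' (not opp) -> no flip
Dir W: first cell '.' (not opp) -> no flip
Dir E: opp run (2,2) capped by W -> flip
Dir SW: first cell '.' (not opp) -> no flip
Dir S: opp run (3,1) capped by W -> flip
Dir SE: opp run (3,2) (4,3) (5,4), next='.' -> no flip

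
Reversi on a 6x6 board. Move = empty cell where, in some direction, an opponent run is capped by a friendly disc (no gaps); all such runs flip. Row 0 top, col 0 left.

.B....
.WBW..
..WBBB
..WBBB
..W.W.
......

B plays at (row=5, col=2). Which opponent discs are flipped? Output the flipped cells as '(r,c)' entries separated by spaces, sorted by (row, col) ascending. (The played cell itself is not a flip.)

Dir NW: first cell '.' (not opp) -> no flip
Dir N: opp run (4,2) (3,2) (2,2) capped by B -> flip
Dir NE: first cell '.' (not opp) -> no flip
Dir W: first cell '.' (not opp) -> no flip
Dir E: first cell '.' (not opp) -> no flip
Dir SW: edge -> no flip
Dir S: edge -> no flip
Dir SE: edge -> no flip

Answer: (2,2) (3,2) (4,2)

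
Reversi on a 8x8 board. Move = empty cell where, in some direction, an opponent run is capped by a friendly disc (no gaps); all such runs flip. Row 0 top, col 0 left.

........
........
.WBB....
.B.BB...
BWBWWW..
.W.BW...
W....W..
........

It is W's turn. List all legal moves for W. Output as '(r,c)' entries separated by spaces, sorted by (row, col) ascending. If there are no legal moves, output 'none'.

Answer: (1,1) (1,2) (1,3) (2,4) (2,5) (5,2) (6,2) (6,3)

Derivation:
(1,1): flips 2 -> legal
(1,2): flips 2 -> legal
(1,3): flips 2 -> legal
(1,4): no bracket -> illegal
(2,0): no bracket -> illegal
(2,4): flips 5 -> legal
(2,5): flips 1 -> legal
(3,0): no bracket -> illegal
(3,2): no bracket -> illegal
(3,5): no bracket -> illegal
(5,0): no bracket -> illegal
(5,2): flips 1 -> legal
(6,2): flips 1 -> legal
(6,3): flips 1 -> legal
(6,4): no bracket -> illegal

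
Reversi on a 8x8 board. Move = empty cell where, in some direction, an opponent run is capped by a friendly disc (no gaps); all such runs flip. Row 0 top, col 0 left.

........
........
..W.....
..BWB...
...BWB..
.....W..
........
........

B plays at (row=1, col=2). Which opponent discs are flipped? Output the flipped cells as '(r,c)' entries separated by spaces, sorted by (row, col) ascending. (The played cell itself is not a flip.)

Answer: (2,2)

Derivation:
Dir NW: first cell '.' (not opp) -> no flip
Dir N: first cell '.' (not opp) -> no flip
Dir NE: first cell '.' (not opp) -> no flip
Dir W: first cell '.' (not opp) -> no flip
Dir E: first cell '.' (not opp) -> no flip
Dir SW: first cell '.' (not opp) -> no flip
Dir S: opp run (2,2) capped by B -> flip
Dir SE: first cell '.' (not opp) -> no flip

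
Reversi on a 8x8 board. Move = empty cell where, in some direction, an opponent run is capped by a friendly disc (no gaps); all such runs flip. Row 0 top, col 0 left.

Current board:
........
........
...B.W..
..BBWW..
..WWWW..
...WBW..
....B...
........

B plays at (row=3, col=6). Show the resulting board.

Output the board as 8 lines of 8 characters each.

Place B at (3,6); scan 8 dirs for brackets.
Dir NW: opp run (2,5), next='.' -> no flip
Dir N: first cell '.' (not opp) -> no flip
Dir NE: first cell '.' (not opp) -> no flip
Dir W: opp run (3,5) (3,4) capped by B -> flip
Dir E: first cell '.' (not opp) -> no flip
Dir SW: opp run (4,5) capped by B -> flip
Dir S: first cell '.' (not opp) -> no flip
Dir SE: first cell '.' (not opp) -> no flip
All flips: (3,4) (3,5) (4,5)

Answer: ........
........
...B.W..
..BBBBB.
..WWWB..
...WBW..
....B...
........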